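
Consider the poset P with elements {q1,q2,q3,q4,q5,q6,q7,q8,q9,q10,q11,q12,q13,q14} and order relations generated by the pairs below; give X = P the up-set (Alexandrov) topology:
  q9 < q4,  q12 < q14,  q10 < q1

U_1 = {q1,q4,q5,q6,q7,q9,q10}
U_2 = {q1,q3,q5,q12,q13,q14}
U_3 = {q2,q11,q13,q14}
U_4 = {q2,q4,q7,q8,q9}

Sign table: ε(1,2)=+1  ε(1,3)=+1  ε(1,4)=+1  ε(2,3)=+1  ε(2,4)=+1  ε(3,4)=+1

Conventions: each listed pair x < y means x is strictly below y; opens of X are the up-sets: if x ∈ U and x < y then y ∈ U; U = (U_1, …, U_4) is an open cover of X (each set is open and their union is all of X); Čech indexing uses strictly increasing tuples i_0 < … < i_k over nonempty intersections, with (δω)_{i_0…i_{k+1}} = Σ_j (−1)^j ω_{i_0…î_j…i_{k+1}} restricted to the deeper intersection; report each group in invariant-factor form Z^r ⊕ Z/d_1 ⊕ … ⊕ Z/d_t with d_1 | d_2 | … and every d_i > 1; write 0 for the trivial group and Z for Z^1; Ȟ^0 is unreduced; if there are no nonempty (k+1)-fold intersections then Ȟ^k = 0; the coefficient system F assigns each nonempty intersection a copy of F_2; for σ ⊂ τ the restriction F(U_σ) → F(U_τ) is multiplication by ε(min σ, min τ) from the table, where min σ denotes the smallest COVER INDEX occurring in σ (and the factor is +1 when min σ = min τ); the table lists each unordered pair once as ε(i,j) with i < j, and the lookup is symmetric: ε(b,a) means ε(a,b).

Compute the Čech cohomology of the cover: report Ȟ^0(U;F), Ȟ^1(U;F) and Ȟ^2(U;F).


Ȟ^0 ≅ Z/2, Ȟ^1 ≅ Z/2, Ȟ^2 ≅ 0

nerve simplices:
  U12={q1,q5} U14={q4,q7,q9} U23={q13,q14} U34={q2}
C dims 4,4; δ0: rk_F2 3
degree 0: 4−3−0 = 1 → Ȟ^0 ≅ Z/2
degree 1: 4−0−3 = 1 → Ȟ^1 ≅ Z/2
degree 2: 0−0−0 = 0 → Ȟ^2 ≅ 0


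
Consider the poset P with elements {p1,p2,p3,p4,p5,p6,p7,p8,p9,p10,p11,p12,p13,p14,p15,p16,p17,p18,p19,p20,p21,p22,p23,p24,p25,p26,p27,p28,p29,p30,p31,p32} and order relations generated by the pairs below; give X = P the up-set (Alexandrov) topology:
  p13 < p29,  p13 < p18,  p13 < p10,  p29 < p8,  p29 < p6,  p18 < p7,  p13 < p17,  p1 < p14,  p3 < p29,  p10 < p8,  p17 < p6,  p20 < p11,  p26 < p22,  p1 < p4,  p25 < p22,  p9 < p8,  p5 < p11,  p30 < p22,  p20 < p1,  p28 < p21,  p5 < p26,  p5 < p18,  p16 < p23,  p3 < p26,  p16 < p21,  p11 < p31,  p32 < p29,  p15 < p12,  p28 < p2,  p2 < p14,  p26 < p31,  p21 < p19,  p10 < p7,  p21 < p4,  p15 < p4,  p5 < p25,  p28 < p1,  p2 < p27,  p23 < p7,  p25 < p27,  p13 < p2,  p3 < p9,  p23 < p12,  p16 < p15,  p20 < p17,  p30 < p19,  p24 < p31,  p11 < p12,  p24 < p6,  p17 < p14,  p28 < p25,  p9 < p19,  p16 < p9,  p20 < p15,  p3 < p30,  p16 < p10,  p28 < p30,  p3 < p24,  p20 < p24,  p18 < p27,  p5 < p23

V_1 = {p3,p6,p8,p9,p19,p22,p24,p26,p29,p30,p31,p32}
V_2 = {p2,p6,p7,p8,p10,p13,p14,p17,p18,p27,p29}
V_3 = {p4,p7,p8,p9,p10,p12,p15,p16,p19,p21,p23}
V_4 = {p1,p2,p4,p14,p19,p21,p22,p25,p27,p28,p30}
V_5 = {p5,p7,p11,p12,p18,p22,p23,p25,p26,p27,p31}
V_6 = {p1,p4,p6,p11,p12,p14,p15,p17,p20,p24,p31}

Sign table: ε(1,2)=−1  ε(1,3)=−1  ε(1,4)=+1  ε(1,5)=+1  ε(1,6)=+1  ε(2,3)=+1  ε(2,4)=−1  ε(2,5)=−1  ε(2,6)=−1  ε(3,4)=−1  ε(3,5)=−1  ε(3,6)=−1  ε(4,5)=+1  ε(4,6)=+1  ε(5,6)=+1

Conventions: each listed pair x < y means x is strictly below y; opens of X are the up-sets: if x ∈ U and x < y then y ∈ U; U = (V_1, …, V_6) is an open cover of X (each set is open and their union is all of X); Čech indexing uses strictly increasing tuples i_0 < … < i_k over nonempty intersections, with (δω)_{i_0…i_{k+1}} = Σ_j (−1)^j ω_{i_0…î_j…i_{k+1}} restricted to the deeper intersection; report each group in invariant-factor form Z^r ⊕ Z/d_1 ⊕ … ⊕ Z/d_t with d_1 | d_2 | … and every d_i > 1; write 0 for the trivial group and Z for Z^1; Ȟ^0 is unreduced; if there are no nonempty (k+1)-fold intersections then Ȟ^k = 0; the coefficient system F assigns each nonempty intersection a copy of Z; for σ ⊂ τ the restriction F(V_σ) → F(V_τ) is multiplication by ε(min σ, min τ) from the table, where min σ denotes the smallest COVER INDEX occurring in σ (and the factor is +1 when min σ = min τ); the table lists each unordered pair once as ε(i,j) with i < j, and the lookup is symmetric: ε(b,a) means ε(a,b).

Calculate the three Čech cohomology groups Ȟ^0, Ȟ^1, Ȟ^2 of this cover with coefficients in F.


nonempty overlaps:
  V12={p6,p8,p29} V13={p8,p9,p19} V14={p19,p22,p30} V15={p22,p26,p31} V16={p6,p24,p31} V23={p7,p8,p10} V24={p2,p14,p27} V25={p7,p18,p27} V26={p6,p14,p17} V34={p4,p19,p21} V35={p7,p12,p23} V36={p4,p12,p15} V45={p22,p25,p27} V46={p1,p4,p14} V56={p11,p12,p31}
  V123={p8} V126={p6} V134={p19} V145={p22} V156={p31} V235={p7} V245={p27} V246={p14} V346={p4} V356={p12}
C dims 6,15,10; δ0: rk 5, SNF 1^5; δ1: rk 10, SNF 1^9·2
degree 0: 6−5−0 = 1 → Ȟ^0 ≅ Z
degree 1: 15−10−5 = 0 → Ȟ^1 ≅ 0
degree 2: 10−0−10 = 0 plus torsion [2] → Ȟ^2 ≅ Z/2

Ȟ^0 ≅ Z, Ȟ^1 ≅ 0, Ȟ^2 ≅ Z/2


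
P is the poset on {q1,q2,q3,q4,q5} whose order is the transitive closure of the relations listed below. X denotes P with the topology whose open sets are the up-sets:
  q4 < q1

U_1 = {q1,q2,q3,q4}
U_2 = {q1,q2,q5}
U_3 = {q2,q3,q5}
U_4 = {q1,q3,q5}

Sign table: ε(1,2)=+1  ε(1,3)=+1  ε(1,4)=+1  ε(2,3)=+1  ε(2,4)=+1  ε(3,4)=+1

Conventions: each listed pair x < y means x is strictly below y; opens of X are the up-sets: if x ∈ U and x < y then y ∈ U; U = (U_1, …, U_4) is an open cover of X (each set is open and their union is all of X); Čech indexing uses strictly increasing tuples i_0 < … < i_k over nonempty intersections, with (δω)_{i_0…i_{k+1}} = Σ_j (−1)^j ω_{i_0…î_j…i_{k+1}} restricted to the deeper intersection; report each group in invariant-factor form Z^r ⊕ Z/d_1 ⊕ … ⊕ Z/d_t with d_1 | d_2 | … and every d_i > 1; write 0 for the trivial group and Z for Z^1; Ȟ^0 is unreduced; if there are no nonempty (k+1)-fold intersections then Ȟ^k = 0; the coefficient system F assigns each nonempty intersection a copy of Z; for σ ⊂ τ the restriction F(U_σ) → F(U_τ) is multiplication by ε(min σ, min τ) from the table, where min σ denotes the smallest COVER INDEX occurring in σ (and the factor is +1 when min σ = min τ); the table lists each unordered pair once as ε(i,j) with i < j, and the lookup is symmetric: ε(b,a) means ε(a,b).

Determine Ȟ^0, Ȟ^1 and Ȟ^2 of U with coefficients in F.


Ȟ^0(U;F) ≅ Z, Ȟ^1(U;F) ≅ 0, Ȟ^2(U;F) ≅ Z

nonempty intersections:
  U12={q1,q2} U13={q2,q3} U14={q1,q3} U23={q2,q5} U24={q1,q5} U34={q3,q5}
  U123={q2} U124={q1} U134={q3} U234={q5}
C dims 4,6,4; δ0: rk 3, SNF 1^3; δ1: rk 3, SNF 1^3
Ȟ^0: (4−3)−0=1 ⇒ Z
Ȟ^1: (6−3)−3=0 ⇒ 0
Ȟ^2: (4−0)−3=1 ⇒ Z


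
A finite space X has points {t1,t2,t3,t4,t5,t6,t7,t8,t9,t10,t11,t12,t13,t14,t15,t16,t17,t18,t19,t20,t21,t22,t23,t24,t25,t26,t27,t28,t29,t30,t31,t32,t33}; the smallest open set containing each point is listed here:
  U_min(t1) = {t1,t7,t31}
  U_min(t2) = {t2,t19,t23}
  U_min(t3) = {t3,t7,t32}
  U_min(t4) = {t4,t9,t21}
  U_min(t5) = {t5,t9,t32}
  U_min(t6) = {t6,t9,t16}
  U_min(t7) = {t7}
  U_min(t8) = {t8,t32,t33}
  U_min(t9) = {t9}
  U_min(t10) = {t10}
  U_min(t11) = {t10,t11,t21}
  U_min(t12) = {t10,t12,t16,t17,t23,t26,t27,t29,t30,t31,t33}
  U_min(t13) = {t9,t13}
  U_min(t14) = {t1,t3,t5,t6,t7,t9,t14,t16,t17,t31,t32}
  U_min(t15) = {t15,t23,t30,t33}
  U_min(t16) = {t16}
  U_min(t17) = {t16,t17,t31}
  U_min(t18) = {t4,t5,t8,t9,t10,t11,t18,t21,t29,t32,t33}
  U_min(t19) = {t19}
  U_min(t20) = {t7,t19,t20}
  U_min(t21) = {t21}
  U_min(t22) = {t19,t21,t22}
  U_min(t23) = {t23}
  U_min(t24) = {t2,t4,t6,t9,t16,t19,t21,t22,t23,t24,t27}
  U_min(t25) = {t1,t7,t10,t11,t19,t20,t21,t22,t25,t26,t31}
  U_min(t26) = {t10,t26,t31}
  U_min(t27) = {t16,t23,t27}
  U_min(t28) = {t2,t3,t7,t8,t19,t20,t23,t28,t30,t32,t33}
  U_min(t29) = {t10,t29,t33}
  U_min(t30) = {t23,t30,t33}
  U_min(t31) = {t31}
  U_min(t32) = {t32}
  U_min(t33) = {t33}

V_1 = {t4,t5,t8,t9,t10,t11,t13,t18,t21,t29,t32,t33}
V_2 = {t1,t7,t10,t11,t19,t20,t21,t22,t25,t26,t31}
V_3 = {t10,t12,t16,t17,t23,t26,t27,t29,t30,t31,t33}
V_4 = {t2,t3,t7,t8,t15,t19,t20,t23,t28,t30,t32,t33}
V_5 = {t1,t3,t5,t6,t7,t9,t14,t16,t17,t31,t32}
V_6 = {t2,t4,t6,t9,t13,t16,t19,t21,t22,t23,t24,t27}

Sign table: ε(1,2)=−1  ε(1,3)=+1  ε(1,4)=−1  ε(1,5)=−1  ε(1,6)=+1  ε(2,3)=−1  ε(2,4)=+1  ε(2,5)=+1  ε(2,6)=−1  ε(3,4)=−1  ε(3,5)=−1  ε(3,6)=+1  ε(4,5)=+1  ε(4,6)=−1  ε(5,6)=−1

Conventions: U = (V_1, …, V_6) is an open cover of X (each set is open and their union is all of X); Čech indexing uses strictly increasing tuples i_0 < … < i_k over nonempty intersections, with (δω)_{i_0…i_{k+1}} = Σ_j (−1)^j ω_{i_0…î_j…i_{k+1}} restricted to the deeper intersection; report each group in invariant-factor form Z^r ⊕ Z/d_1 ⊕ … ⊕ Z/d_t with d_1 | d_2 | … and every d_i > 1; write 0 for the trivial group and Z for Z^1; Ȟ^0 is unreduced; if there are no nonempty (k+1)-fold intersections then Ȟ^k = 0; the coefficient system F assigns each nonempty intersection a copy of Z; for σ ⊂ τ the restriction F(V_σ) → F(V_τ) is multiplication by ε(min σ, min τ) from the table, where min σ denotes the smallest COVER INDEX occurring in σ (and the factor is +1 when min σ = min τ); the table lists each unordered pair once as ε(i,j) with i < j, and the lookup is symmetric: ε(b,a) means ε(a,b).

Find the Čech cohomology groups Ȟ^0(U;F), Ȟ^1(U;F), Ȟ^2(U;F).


Ȟ^0(U;F) ≅ Z,  Ȟ^1(U;F) ≅ 0,  Ȟ^2(U;F) ≅ Z/2

nonempty overlaps:
  V12={t10,t11,t21} V13={t10,t29,t33} V14={t8,t32,t33} V15={t5,t9,t32} V16={t4,t9,t13,t21} V23={t10,t26,t31} V24={t7,t19,t20} V25={t1,t7,t31} V26={t19,t21,t22} V34={t23,t30,t33} V35={t16,t17,t31} V36={t16,t23,t27} V45={t3,t7,t32} V46={t2,t19,t23} V56={t6,t9,t16}
  V123={t10} V126={t21} V134={t33} V145={t32} V156={t9} V235={t31} V245={t7} V246={t19} V346={t23} V356={t16}
C dims 6,15,10; δ0: rk 5, SNF 1^5; δ1: rk 10, SNF 1^9·2
degree 0: 6−5−0 = 1 → Ȟ^0 ≅ Z
degree 1: 15−10−5 = 0 → Ȟ^1 ≅ 0
degree 2: 10−0−10 = 0 plus torsion [2] → Ȟ^2 ≅ Z/2


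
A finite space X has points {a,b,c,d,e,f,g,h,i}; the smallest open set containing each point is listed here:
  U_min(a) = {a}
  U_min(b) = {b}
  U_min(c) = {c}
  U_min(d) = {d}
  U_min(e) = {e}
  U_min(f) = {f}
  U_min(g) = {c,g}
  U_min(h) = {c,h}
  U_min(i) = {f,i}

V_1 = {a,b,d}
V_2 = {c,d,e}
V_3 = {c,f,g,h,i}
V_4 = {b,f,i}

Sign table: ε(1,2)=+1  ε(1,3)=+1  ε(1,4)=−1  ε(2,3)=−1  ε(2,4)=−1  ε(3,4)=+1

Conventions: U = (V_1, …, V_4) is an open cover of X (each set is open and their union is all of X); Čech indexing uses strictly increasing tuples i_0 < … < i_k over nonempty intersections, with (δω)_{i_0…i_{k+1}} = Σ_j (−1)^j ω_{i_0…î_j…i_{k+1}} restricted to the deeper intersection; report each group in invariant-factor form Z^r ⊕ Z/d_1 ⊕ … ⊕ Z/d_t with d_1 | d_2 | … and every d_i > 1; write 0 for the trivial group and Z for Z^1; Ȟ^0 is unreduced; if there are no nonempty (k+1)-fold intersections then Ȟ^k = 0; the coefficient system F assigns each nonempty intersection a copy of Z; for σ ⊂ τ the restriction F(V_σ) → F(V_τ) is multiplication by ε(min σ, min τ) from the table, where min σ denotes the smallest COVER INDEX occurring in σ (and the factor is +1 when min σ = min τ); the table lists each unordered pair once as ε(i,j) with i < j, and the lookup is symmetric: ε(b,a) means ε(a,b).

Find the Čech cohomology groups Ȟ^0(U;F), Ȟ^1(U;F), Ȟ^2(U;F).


Ȟ^0(U;F) ≅ Z; Ȟ^1(U;F) ≅ Z; Ȟ^2(U;F) ≅ 0

nonempty intersections:
  V12={d} V14={b} V23={c} V34={f,i}
C dims 4,4; δ0: rk 3, SNF 1^3
Ȟ^0: (4−3)−0=1 ⇒ Z
Ȟ^1: (4−0)−3=1 ⇒ Z
Ȟ^2: (0−0)−0=0 ⇒ 0


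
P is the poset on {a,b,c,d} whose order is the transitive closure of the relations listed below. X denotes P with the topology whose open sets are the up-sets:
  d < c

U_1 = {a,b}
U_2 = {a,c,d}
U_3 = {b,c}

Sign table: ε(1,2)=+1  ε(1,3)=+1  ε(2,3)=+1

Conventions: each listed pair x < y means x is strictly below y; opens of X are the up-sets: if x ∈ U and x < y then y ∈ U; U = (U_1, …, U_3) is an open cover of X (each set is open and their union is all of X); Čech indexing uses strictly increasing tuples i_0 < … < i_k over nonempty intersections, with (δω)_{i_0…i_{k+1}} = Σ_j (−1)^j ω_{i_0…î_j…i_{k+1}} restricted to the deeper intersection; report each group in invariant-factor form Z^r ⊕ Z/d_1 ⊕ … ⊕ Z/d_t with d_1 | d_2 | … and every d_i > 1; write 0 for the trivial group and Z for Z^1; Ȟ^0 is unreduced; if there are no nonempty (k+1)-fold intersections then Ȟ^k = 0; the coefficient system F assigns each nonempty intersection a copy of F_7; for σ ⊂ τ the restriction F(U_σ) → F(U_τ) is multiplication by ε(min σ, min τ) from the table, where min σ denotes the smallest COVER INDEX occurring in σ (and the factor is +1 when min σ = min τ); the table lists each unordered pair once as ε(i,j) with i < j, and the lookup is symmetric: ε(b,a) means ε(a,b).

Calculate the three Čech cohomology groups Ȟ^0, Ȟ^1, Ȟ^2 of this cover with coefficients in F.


intersection data:
  U12={a} U13={b} U23={c}
C dims 3,3; δ0: rk_F7 2
Ȟ^0 = (3 − 2) − 0 = 1, so Ȟ^0 ≅ Z/7
Ȟ^1 = (3 − 0) − 2 = 1, so Ȟ^1 ≅ Z/7
Ȟ^2 = (0 − 0) − 0 = 0, so Ȟ^2 ≅ 0

Ȟ^0(U;F) ≅ Z/7,  Ȟ^1(U;F) ≅ Z/7,  Ȟ^2(U;F) ≅ 0


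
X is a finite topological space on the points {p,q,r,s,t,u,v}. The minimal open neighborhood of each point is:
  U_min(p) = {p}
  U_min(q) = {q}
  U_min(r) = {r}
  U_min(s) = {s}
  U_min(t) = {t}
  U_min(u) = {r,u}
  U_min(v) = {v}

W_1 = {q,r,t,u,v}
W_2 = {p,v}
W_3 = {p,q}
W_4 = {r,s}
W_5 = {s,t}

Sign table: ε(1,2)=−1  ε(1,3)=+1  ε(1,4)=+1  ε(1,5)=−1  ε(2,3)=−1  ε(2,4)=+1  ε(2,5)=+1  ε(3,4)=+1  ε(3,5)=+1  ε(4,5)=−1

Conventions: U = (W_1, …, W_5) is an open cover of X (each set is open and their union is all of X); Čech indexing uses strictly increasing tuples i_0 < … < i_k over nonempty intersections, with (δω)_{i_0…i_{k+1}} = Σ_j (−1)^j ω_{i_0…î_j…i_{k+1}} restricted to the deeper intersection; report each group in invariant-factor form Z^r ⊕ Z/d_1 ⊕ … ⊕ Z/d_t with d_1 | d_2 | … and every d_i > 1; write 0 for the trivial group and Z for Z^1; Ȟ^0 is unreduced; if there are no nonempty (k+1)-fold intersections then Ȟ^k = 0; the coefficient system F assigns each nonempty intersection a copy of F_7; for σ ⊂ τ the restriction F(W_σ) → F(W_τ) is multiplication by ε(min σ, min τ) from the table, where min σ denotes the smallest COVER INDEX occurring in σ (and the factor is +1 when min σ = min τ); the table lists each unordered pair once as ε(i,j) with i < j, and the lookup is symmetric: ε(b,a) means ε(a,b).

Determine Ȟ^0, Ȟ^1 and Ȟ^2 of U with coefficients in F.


nerve of the cover:
  W12={v} W13={q} W14={r} W15={t} W23={p} W45={s}
C dims 5,6; δ0: rk_F7 4
Ȟ^0 = (5 − 4) − 0 = 1, so Ȟ^0 ≅ Z/7
Ȟ^1 = (6 − 0) − 4 = 2, so Ȟ^1 ≅ Z/7 ⊕ Z/7
Ȟ^2 = (0 − 0) − 0 = 0, so Ȟ^2 ≅ 0

Ȟ^0 = Z/7, Ȟ^1 = Z/7 ⊕ Z/7 and Ȟ^2 = 0


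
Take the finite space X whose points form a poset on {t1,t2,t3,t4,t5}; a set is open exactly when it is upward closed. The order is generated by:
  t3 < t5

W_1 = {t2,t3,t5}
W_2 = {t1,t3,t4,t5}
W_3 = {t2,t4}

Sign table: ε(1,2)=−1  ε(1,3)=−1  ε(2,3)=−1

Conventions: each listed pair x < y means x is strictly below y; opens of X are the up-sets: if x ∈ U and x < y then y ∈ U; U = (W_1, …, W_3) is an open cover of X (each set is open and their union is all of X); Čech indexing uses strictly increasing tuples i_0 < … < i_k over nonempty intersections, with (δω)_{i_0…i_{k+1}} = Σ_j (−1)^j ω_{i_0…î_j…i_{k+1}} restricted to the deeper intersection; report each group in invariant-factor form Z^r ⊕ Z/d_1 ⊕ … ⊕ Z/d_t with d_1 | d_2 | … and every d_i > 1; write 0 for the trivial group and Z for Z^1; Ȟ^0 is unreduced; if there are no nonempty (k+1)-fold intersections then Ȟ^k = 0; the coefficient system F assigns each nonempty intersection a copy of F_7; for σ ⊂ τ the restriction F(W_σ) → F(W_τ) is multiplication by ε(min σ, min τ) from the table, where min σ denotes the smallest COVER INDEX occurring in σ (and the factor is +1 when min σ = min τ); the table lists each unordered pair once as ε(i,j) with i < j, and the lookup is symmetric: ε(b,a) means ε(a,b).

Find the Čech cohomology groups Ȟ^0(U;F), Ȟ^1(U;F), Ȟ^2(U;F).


nerve simplices:
  W12={t3,t5} W13={t2} W23={t4}
C dims 3,3; δ0: rk_F7 3
degree 0: 3−3−0 = 0 → Ȟ^0 ≅ 0
degree 1: 3−0−3 = 0 → Ȟ^1 ≅ 0
degree 2: 0−0−0 = 0 → Ȟ^2 ≅ 0

Ȟ^0 ≅ 0, Ȟ^1 ≅ 0 and Ȟ^2 ≅ 0


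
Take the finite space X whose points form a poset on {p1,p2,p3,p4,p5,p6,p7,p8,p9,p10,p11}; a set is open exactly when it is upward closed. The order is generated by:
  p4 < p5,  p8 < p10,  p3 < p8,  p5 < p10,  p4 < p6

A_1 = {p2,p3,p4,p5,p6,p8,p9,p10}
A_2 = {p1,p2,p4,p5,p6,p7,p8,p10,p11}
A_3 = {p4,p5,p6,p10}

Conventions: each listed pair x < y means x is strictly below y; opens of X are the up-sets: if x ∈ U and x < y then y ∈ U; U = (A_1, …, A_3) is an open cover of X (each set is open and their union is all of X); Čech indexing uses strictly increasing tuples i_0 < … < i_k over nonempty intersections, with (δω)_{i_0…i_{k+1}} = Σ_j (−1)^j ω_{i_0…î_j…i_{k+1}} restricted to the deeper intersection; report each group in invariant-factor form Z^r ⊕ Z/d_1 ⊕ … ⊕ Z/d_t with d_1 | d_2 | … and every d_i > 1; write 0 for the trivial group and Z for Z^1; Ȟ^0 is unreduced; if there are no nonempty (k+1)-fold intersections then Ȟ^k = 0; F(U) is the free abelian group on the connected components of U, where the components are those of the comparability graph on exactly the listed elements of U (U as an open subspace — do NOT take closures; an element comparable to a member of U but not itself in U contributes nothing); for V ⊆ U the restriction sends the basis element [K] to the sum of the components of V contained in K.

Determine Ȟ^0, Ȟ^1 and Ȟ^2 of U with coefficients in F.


Ȟ^0 = Z^6; Ȟ^1 = 0; Ȟ^2 = 0

nerve of the cover:
  A12={p2,p4,p5,p6,p8,p10} A13={p4,p5,p6,p10} A23={p4,p5,p6,p10}
  A123={p4,p5,p6,p10}
components per intersection:
  A1: {p2} {p3,p4,p5,p6,p8,p10} {p9}
  A2: {p1} {p2} {p4,p5,p6,p8,p10} {p7} {p11}
  A3: {p4,p5,p6,p10}
  A12: {p2} {p4,p5,p6,p8,p10}
  A13: {p4,p5,p6,p10}
  A23: {p4,p5,p6,p10}
  A123: {p4,p5,p6,p10}
C dims 9,4,1; δ0: rk 3, SNF 1^3; δ1: rk 1, SNF 1^1
Ȟ^0 = (9 − 3) − 0 = 6, so Ȟ^0 ≅ Z^6
Ȟ^1 = (4 − 1) − 3 = 0, so Ȟ^1 ≅ 0
Ȟ^2 = (1 − 0) − 1 = 0, so Ȟ^2 ≅ 0


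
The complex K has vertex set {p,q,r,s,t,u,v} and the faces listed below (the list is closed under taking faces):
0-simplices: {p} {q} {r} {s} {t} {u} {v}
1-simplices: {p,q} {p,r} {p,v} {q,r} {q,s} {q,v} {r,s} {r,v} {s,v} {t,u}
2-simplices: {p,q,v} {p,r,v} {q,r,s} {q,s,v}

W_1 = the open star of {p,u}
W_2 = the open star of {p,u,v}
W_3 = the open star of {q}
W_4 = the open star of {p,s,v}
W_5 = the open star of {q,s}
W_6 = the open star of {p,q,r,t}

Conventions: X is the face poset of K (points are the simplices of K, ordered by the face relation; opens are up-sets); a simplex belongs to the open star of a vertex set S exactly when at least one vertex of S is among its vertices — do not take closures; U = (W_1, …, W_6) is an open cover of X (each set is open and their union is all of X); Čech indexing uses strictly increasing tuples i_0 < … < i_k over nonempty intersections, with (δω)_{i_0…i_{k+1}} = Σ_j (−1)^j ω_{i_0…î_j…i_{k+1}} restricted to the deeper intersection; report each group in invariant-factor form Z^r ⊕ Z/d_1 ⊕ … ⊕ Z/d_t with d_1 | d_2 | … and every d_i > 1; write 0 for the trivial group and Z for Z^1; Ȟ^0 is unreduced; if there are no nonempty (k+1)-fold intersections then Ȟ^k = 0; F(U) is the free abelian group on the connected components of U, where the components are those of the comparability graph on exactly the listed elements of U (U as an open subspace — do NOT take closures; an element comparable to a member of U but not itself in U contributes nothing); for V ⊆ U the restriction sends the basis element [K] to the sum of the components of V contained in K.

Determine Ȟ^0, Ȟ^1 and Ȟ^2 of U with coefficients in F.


nerve simplices:
  W1={{p},{u},{p,q},{p,r},{p,v},{t,u},{p,q,v},{p,r,v}} W2={{p},{u},{v},{p,q},{p,r},{p,v},{q,v},{r,v},{s,v},{t,u},{p,q,v},{p,r,v},{q,s,v}} W3={{q},{p,q},{q,r},{q,s},{q,v},{p,q,v},{q,r,s},{q,s,v}} W4={{p},{s},{v},{p,q},{p,r},{p,v},{q,s},{q,v},{r,s},{r,v},{s,v},{p,q,v},{p,r,v},{q,r,s},{q,s,v}} W5={{q},{s},{p,q},{q,r},{q,s},{q,v},{r,s},{s,v},{p,q,v},{q,r,s},{q,s,v}} W6={{p},{q},{r},{t},{p,q},{p,r},{p,v},{q,r},{q,s},{q,v},{r,s},{r,v},{t,u},{p,q,v},{p,r,v},{q,r,s},{q,s,v}}
  W12={{p},{u},{p,q},{p,r},{p,v},{t,u},{p,q,v},{p,r,v}} W13={{p,q},{p,q,v}} W14={{p},{p,q},{p,r},{p,v},{p,q,v},{p,r,v}} W15={{p,q},{p,q,v}} W16={{p},{p,q},{p,r},{p,v},{t,u},{p,q,v},{p,r,v}} W23={{p,q},{q,v},{p,q,v},{q,s,v}} W24={{p},{v},{p,q},{p,r},{p,v},{q,v},{r,v},{s,v},{p,q,v},{p,r,v},{q,s,v}} W25={{p,q},{q,v},{s,v},{p,q,v},{q,s,v}} W26={{p},{p,q},{p,r},{p,v},{q,v},{r,v},{t,u},{p,q,v},{p,r,v},{q,s,v}} W34={{p,q},{q,s},{q,v},{p,q,v},{q,r,s},{q,s,v}} W35={{q},{p,q},{q,r},{q,s},{q,v},{p,q,v},{q,r,s},{q,s,v}} W36={{q},{p,q},{q,r},{q,s},{q,v},{p,q,v},{q,r,s},{q,s,v}} W45={{s},{p,q},{q,s},{q,v},{r,s},{s,v},{p,q,v},{q,r,s},{q,s,v}} W46={{p},{p,q},{p,r},{p,v},{q,s},{q,v},{r,s},{r,v},{p,q,v},{p,r,v},{q,r,s},{q,s,v}} W56={{q},{p,q},{q,r},{q,s},{q,v},{r,s},{p,q,v},{q,r,s},{q,s,v}}
  W123={{p,q},{p,q,v}} W124={{p},{p,q},{p,r},{p,v},{p,q,v},{p,r,v}} W125={{p,q},{p,q,v}} W126={{p},{p,q},{p,r},{p,v},{t,u},{p,q,v},{p,r,v}} W134={{p,q},{p,q,v}} W135={{p,q},{p,q,v}} W136={{p,q},{p,q,v}} W145={{p,q},{p,q,v}} W146={{p},{p,q},{p,r},{p,v},{p,q,v},{p,r,v}} W156={{p,q},{p,q,v}} W234={{p,q},{q,v},{p,q,v},{q,s,v}} W235={{p,q},{q,v},{p,q,v},{q,s,v}} W236={{p,q},{q,v},{p,q,v},{q,s,v}} W245={{p,q},{q,v},{s,v},{p,q,v},{q,s,v}} W246={{p},{p,q},{p,r},{p,v},{q,v},{r,v},{p,q,v},{p,r,v},{q,s,v}} W256={{p,q},{q,v},{p,q,v},{q,s,v}} W345={{p,q},{q,s},{q,v},{p,q,v},{q,r,s},{q,s,v}} W346={{p,q},{q,s},{q,v},{p,q,v},{q,r,s},{q,s,v}} W356={{q},{p,q},{q,r},{q,s},{q,v},{p,q,v},{q,r,s},{q,s,v}} W456={{p,q},{q,s},{q,v},{r,s},{p,q,v},{q,r,s},{q,s,v}}
  W1234={{p,q},{p,q,v}} W1235={{p,q},{p,q,v}} W1236={{p,q},{p,q,v}} W1245={{p,q},{p,q,v}} W1246={{p},{p,q},{p,r},{p,v},{p,q,v},{p,r,v}} W1256={{p,q},{p,q,v}} W1345={{p,q},{p,q,v}} W1346={{p,q},{p,q,v}} W1356={{p,q},{p,q,v}} W1456={{p,q},{p,q,v}} W2345={{p,q},{q,v},{p,q,v},{q,s,v}} W2346={{p,q},{q,v},{p,q,v},{q,s,v}} W2356={{p,q},{q,v},{p,q,v},{q,s,v}} W2456={{p,q},{q,v},{p,q,v},{q,s,v}} W3456={{p,q},{q,s},{q,v},{p,q,v},{q,r,s},{q,s,v}}
  W12345={{p,q},{p,q,v}} W12346={{p,q},{p,q,v}} W12356={{p,q},{p,q,v}} W12456={{p,q},{p,q,v}} W13456={{p,q},{p,q,v}} W23456={{p,q},{q,v},{p,q,v},{q,s,v}}
  W123456={{p,q},{p,q,v}}
components per intersection:
  W1: {{p},{p,q},{p,r},{p,v},{p,q,v},{p,r,v}} {{u},{t,u}}
  W2: {{p},{v},{p,q},{p,r},{p,v},{q,v},{r,v},{s,v},{p,q,v},{p,r,v},{q,s,v}} {{u},{t,u}}
  W3: {{q},{p,q},{q,r},{q,s},{q,v},{p,q,v},{q,r,s},{q,s,v}}
  W4: {{p},{s},{v},{p,q},{p,r},{p,v},{q,s},{q,v},{r,s},{r,v},{s,v},{p,q,v},{p,r,v},{q,r,s},{q,s,v}}
  W5: {{q},{s},{p,q},{q,r},{q,s},{q,v},{r,s},{s,v},{p,q,v},{q,r,s},{q,s,v}}
  W6: {{p},{q},{r},{p,q},{p,r},{p,v},{q,r},{q,s},{q,v},{r,s},{r,v},{p,q,v},{p,r,v},{q,r,s},{q,s,v}} {{t},{t,u}}
  W12: {{p},{p,q},{p,r},{p,v},{p,q,v},{p,r,v}} {{u},{t,u}}
  W13: {{p,q},{p,q,v}}
  W14: {{p},{p,q},{p,r},{p,v},{p,q,v},{p,r,v}}
  W15: {{p,q},{p,q,v}}
  W16: {{p},{p,q},{p,r},{p,v},{p,q,v},{p,r,v}} {{t,u}}
  W23: {{p,q},{q,v},{p,q,v},{q,s,v}}
  W24: {{p},{v},{p,q},{p,r},{p,v},{q,v},{r,v},{s,v},{p,q,v},{p,r,v},{q,s,v}}
  W25: {{p,q},{q,v},{s,v},{p,q,v},{q,s,v}}
  W26: {{p},{p,q},{p,r},{p,v},{q,v},{r,v},{p,q,v},{p,r,v},{q,s,v}} {{t,u}}
  W34: {{p,q},{q,s},{q,v},{p,q,v},{q,r,s},{q,s,v}}
  W35: {{q},{p,q},{q,r},{q,s},{q,v},{p,q,v},{q,r,s},{q,s,v}}
  W36: {{q},{p,q},{q,r},{q,s},{q,v},{p,q,v},{q,r,s},{q,s,v}}
  W45: {{s},{p,q},{q,s},{q,v},{r,s},{s,v},{p,q,v},{q,r,s},{q,s,v}}
  W46: {{p},{p,q},{p,r},{p,v},{q,s},{q,v},{r,s},{r,v},{p,q,v},{p,r,v},{q,r,s},{q,s,v}}
  W56: {{q},{p,q},{q,r},{q,s},{q,v},{r,s},{p,q,v},{q,r,s},{q,s,v}}
  W123: {{p,q},{p,q,v}}
  W124: {{p},{p,q},{p,r},{p,v},{p,q,v},{p,r,v}}
  W125: {{p,q},{p,q,v}}
  W126: {{p},{p,q},{p,r},{p,v},{p,q,v},{p,r,v}} {{t,u}}
  W134: {{p,q},{p,q,v}}
  W135: {{p,q},{p,q,v}}
  W136: {{p,q},{p,q,v}}
  W145: {{p,q},{p,q,v}}
  W146: {{p},{p,q},{p,r},{p,v},{p,q,v},{p,r,v}}
  W156: {{p,q},{p,q,v}}
  W234: {{p,q},{q,v},{p,q,v},{q,s,v}}
  W235: {{p,q},{q,v},{p,q,v},{q,s,v}}
  W236: {{p,q},{q,v},{p,q,v},{q,s,v}}
  W245: {{p,q},{q,v},{s,v},{p,q,v},{q,s,v}}
  W246: {{p},{p,q},{p,r},{p,v},{q,v},{r,v},{p,q,v},{p,r,v},{q,s,v}}
  W256: {{p,q},{q,v},{p,q,v},{q,s,v}}
  W345: {{p,q},{q,s},{q,v},{p,q,v},{q,r,s},{q,s,v}}
  W346: {{p,q},{q,s},{q,v},{p,q,v},{q,r,s},{q,s,v}}
  W356: {{q},{p,q},{q,r},{q,s},{q,v},{p,q,v},{q,r,s},{q,s,v}}
  W456: {{p,q},{q,s},{q,v},{r,s},{p,q,v},{q,r,s},{q,s,v}}
  W1234: {{p,q},{p,q,v}}
  W1235: {{p,q},{p,q,v}}
  W1236: {{p,q},{p,q,v}}
  W1245: {{p,q},{p,q,v}}
  W1246: {{p},{p,q},{p,r},{p,v},{p,q,v},{p,r,v}}
  W1256: {{p,q},{p,q,v}}
  W1345: {{p,q},{p,q,v}}
  W1346: {{p,q},{p,q,v}}
  W1356: {{p,q},{p,q,v}}
  W1456: {{p,q},{p,q,v}}
  W2345: {{p,q},{q,v},{p,q,v},{q,s,v}}
  W2346: {{p,q},{q,v},{p,q,v},{q,s,v}}
  W2356: {{p,q},{q,v},{p,q,v},{q,s,v}}
  W2456: {{p,q},{q,v},{p,q,v},{q,s,v}}
  W3456: {{p,q},{q,s},{q,v},{p,q,v},{q,r,s},{q,s,v}}
  W12345: {{p,q},{p,q,v}}
  W12346: {{p,q},{p,q,v}}
  W12356: {{p,q},{p,q,v}}
  W12456: {{p,q},{p,q,v}}
  W13456: {{p,q},{p,q,v}}
  W23456: {{p,q},{q,v},{p,q,v},{q,s,v}}
  W123456: {{p,q},{p,q,v}}
C dims 9,18,21,15; δ0: rk 7, SNF 1^7; δ1: rk 11, SNF 1^11; δ2: rk 10, SNF 1^10
degree 0: 9−7−0 = 2 → Ȟ^0 ≅ Z^2
degree 1: 18−11−7 = 0 → Ȟ^1 ≅ 0
degree 2: 21−10−11 = 0 → Ȟ^2 ≅ 0

Ȟ^0 ≅ Z^2; Ȟ^1 ≅ 0; Ȟ^2 ≅ 0


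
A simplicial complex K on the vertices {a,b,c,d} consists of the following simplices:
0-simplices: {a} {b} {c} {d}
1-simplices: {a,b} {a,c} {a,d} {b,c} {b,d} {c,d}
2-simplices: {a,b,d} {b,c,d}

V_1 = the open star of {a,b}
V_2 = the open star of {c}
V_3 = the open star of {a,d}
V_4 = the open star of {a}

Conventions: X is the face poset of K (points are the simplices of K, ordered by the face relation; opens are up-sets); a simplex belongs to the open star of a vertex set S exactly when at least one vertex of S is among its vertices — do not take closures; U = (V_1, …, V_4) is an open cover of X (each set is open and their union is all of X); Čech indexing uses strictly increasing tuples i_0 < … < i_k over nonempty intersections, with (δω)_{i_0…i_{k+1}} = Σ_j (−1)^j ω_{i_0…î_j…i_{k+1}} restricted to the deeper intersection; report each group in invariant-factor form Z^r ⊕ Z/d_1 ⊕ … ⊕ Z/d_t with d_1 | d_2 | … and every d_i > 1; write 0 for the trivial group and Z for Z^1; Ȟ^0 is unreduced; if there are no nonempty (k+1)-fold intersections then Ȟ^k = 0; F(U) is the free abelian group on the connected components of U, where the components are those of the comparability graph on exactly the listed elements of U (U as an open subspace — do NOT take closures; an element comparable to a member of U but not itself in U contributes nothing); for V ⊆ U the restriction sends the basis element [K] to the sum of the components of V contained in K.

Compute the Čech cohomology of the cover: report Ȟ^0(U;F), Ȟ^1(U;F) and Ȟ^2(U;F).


intersection data:
  V1={{a},{b},{a,b},{a,c},{a,d},{b,c},{b,d},{a,b,d},{b,c,d}} V2={{c},{a,c},{b,c},{c,d},{b,c,d}} V3={{a},{d},{a,b},{a,c},{a,d},{b,d},{c,d},{a,b,d},{b,c,d}} V4={{a},{a,b},{a,c},{a,d},{a,b,d}}
  V12={{a,c},{b,c},{b,c,d}} V13={{a},{a,b},{a,c},{a,d},{b,d},{a,b,d},{b,c,d}} V14={{a},{a,b},{a,c},{a,d},{a,b,d}} V23={{a,c},{c,d},{b,c,d}} V24={{a,c}} V34={{a},{a,b},{a,c},{a,d},{a,b,d}}
  V123={{a,c},{b,c,d}} V124={{a,c}} V134={{a},{a,b},{a,c},{a,d},{a,b,d}} V234={{a,c}}
  V1234={{a,c}}
components per intersection:
  V1: {{a},{b},{a,b},{a,c},{a,d},{b,c},{b,d},{a,b,d},{b,c,d}}
  V2: {{c},{a,c},{b,c},{c,d},{b,c,d}}
  V3: {{a},{d},{a,b},{a,c},{a,d},{b,d},{c,d},{a,b,d},{b,c,d}}
  V4: {{a},{a,b},{a,c},{a,d},{a,b,d}}
  V12: {{a,c}} {{b,c},{b,c,d}}
  V13: {{a},{a,b},{a,c},{a,d},{b,d},{a,b,d},{b,c,d}}
  V14: {{a},{a,b},{a,c},{a,d},{a,b,d}}
  V23: {{a,c}} {{c,d},{b,c,d}}
  V24: {{a,c}}
  V34: {{a},{a,b},{a,c},{a,d},{a,b,d}}
  V123: {{a,c}} {{b,c,d}}
  V124: {{a,c}}
  V134: {{a},{a,b},{a,c},{a,d},{a,b,d}}
  V234: {{a,c}}
  V1234: {{a,c}}
C dims 4,8,5,1; δ0: rk 3, SNF 1^3; δ1: rk 4, SNF 1^4; δ2: rk 1, SNF 1^1
Ȟ^0 = (4 − 3) − 0 = 1, so Ȟ^0 ≅ Z
Ȟ^1 = (8 − 4) − 3 = 1, so Ȟ^1 ≅ Z
Ȟ^2 = (5 − 1) − 4 = 0, so Ȟ^2 ≅ 0

Ȟ^0(U;F) ≅ Z, Ȟ^1(U;F) ≅ Z, Ȟ^2(U;F) ≅ 0


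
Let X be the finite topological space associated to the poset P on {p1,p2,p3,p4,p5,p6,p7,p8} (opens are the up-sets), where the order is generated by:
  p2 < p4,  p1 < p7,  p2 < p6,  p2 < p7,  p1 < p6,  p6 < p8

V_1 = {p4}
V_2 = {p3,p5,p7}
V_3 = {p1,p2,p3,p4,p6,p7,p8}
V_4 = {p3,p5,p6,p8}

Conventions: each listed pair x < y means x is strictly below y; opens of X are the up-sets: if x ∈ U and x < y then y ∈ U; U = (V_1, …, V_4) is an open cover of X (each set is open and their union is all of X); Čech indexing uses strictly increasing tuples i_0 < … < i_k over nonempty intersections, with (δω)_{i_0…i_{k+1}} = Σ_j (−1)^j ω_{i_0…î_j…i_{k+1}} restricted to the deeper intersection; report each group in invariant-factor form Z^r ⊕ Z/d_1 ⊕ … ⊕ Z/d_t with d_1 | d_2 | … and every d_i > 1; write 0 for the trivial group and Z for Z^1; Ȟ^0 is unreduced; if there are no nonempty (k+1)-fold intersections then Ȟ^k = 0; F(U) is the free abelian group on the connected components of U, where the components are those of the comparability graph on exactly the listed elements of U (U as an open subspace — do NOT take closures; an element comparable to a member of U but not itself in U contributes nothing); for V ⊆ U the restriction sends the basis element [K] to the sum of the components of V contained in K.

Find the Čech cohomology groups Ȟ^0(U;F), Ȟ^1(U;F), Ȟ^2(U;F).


cover nerve:
  V13={p4} V23={p3,p7} V24={p3,p5} V34={p3,p6,p8}
  V234={p3}
components per intersection:
  V1: {p4}
  V2: {p3} {p5} {p7}
  V3: {p1,p2,p4,p6,p7,p8} {p3}
  V4: {p3} {p5} {p6,p8}
  V13: {p4}
  V23: {p3} {p7}
  V24: {p3} {p5}
  V34: {p3} {p6,p8}
  V234: {p3}
C dims 9,7,1; δ0: rk 6, SNF 1^6; δ1: rk 1, SNF 1^1
Ȟ^0: (9−6)−0=3 ⇒ Z^3
Ȟ^1: (7−1)−6=0 ⇒ 0
Ȟ^2: (1−0)−1=0 ⇒ 0

Ȟ^0 = Z^3, Ȟ^1 = 0 and Ȟ^2 = 0


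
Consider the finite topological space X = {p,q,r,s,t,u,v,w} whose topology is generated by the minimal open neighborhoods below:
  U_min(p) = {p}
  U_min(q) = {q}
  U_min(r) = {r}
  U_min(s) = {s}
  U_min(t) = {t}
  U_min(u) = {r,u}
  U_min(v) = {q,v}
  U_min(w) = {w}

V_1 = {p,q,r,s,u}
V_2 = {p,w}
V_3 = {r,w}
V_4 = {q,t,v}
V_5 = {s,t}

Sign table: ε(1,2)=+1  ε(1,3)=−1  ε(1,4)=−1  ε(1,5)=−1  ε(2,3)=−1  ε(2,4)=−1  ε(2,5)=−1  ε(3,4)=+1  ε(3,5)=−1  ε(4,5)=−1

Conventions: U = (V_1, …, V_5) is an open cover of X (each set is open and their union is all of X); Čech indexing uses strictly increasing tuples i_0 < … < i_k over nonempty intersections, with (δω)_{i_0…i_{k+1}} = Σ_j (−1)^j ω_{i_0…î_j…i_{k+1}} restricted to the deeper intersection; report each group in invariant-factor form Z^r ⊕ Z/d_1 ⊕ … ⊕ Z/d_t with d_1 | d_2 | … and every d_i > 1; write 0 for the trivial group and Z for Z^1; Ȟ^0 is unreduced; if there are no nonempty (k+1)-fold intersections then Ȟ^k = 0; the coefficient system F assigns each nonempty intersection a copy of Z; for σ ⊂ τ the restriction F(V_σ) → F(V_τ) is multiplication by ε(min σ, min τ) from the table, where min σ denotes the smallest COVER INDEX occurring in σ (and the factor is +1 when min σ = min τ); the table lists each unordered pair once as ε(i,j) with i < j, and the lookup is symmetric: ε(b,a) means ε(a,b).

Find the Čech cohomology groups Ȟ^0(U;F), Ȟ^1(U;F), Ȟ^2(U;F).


Ȟ^0 = 0, Ȟ^1 = Z ⊕ Z/2 and Ȟ^2 = 0

nerve of the cover:
  V12={p} V13={r} V14={q} V15={s} V23={w} V45={t}
C dims 5,6; δ0: rk 5, SNF 1^4·2
Ȟ^0 = (5 − 5) − 0 = 0, so Ȟ^0 ≅ 0
Ȟ^1 = (6 − 0) − 5 = 1 plus torsion [2], so Ȟ^1 ≅ Z ⊕ Z/2
Ȟ^2 = (0 − 0) − 0 = 0, so Ȟ^2 ≅ 0


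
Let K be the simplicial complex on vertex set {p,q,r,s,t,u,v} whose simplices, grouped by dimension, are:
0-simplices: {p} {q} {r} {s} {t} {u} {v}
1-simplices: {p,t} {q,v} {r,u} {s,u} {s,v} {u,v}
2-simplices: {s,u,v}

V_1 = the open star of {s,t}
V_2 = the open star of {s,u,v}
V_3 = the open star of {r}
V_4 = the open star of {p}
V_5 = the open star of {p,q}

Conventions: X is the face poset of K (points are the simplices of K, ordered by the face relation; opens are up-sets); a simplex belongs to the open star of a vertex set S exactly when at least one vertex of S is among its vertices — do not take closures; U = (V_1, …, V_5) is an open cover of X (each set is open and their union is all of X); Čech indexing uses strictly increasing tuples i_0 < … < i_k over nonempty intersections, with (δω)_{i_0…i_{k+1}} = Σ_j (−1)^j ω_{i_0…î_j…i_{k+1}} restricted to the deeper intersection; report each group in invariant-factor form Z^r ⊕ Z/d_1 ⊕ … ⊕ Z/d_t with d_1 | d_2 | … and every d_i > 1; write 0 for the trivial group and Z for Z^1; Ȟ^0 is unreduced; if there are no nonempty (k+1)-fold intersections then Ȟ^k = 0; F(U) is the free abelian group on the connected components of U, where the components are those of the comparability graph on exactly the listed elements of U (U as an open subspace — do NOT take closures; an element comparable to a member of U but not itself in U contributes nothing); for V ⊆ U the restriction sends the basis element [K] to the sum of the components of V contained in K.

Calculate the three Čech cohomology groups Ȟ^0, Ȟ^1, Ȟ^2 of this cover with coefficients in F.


Ȟ^0 ≅ Z^2; Ȟ^1 ≅ 0; Ȟ^2 ≅ 0

nerve of the cover:
  V1={{s},{t},{p,t},{s,u},{s,v},{s,u,v}} V2={{s},{u},{v},{q,v},{r,u},{s,u},{s,v},{u,v},{s,u,v}} V3={{r},{r,u}} V4={{p},{p,t}} V5={{p},{q},{p,t},{q,v}}
  V12={{s},{s,u},{s,v},{s,u,v}} V14={{p,t}} V15={{p,t}} V23={{r,u}} V25={{q,v}} V45={{p},{p,t}}
  V145={{p,t}}
components per intersection:
  V1: {{s},{s,u},{s,v},{s,u,v}} {{t},{p,t}}
  V2: {{s},{u},{v},{q,v},{r,u},{s,u},{s,v},{u,v},{s,u,v}}
  V3: {{r},{r,u}}
  V4: {{p},{p,t}}
  V5: {{p},{p,t}} {{q},{q,v}}
  V12: {{s},{s,u},{s,v},{s,u,v}}
  V14: {{p,t}}
  V15: {{p,t}}
  V23: {{r,u}}
  V25: {{q,v}}
  V45: {{p},{p,t}}
  V145: {{p,t}}
C dims 7,6,1; δ0: rk 5, SNF 1^5; δ1: rk 1, SNF 1^1
Ȟ^0 = (7 − 5) − 0 = 2, so Ȟ^0 ≅ Z^2
Ȟ^1 = (6 − 1) − 5 = 0, so Ȟ^1 ≅ 0
Ȟ^2 = (1 − 0) − 1 = 0, so Ȟ^2 ≅ 0


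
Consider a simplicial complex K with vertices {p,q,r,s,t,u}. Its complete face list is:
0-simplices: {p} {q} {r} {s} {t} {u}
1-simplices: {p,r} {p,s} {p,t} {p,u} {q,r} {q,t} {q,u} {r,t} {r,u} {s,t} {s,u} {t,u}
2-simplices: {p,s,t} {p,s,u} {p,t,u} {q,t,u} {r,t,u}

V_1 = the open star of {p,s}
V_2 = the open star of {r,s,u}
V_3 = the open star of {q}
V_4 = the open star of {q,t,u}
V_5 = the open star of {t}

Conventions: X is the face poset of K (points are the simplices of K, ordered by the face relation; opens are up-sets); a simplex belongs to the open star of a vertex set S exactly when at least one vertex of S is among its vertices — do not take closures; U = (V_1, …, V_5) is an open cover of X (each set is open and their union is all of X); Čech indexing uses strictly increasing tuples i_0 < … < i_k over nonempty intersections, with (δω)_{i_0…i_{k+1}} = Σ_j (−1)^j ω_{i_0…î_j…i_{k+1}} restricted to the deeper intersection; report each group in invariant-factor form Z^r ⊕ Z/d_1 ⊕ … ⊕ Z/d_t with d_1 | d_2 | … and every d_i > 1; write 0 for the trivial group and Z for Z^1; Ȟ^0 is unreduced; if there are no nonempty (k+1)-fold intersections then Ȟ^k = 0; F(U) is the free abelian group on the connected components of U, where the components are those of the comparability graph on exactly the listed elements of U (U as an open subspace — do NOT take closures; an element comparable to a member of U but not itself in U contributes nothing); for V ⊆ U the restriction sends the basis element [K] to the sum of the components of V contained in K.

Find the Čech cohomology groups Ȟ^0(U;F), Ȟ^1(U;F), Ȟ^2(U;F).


Ȟ^0 = Z, Ȟ^1 = Z^2, Ȟ^2 = 0

nonempty intersections:
  V1={{p},{s},{p,r},{p,s},{p,t},{p,u},{s,t},{s,u},{p,s,t},{p,s,u},{p,t,u}} V2={{r},{s},{u},{p,r},{p,s},{p,u},{q,r},{q,u},{r,t},{r,u},{s,t},{s,u},{t,u},{p,s,t},{p,s,u},{p,t,u},{q,t,u},{r,t,u}} V3={{q},{q,r},{q,t},{q,u},{q,t,u}} V4={{q},{t},{u},{p,t},{p,u},{q,r},{q,t},{q,u},{r,t},{r,u},{s,t},{s,u},{t,u},{p,s,t},{p,s,u},{p,t,u},{q,t,u},{r,t,u}} V5={{t},{p,t},{q,t},{r,t},{s,t},{t,u},{p,s,t},{p,t,u},{q,t,u},{r,t,u}}
  V12={{s},{p,r},{p,s},{p,u},{s,t},{s,u},{p,s,t},{p,s,u},{p,t,u}} V14={{p,t},{p,u},{s,t},{s,u},{p,s,t},{p,s,u},{p,t,u}} V15={{p,t},{s,t},{p,s,t},{p,t,u}} V23={{q,r},{q,u},{q,t,u}} V24={{u},{p,u},{q,r},{q,u},{r,t},{r,u},{s,t},{s,u},{t,u},{p,s,t},{p,s,u},{p,t,u},{q,t,u},{r,t,u}} V25={{r,t},{s,t},{t,u},{p,s,t},{p,t,u},{q,t,u},{r,t,u}} V34={{q},{q,r},{q,t},{q,u},{q,t,u}} V35={{q,t},{q,t,u}} V45={{t},{p,t},{q,t},{r,t},{s,t},{t,u},{p,s,t},{p,t,u},{q,t,u},{r,t,u}}
  V124={{p,u},{s,t},{s,u},{p,s,t},{p,s,u},{p,t,u}} V125={{s,t},{p,s,t},{p,t,u}} V145={{p,t},{s,t},{p,s,t},{p,t,u}} V234={{q,r},{q,u},{q,t,u}} V235={{q,t,u}} V245={{r,t},{s,t},{t,u},{p,s,t},{p,t,u},{q,t,u},{r,t,u}} V345={{q,t},{q,t,u}}
  V1245={{s,t},{p,s,t},{p,t,u}} V2345={{q,t,u}}
components per intersection:
  V1: {{p},{s},{p,r},{p,s},{p,t},{p,u},{s,t},{s,u},{p,s,t},{p,s,u},{p,t,u}}
  V2: {{r},{s},{u},{p,r},{p,s},{p,u},{q,r},{q,u},{r,t},{r,u},{s,t},{s,u},{t,u},{p,s,t},{p,s,u},{p,t,u},{q,t,u},{r,t,u}}
  V3: {{q},{q,r},{q,t},{q,u},{q,t,u}}
  V4: {{q},{t},{u},{p,t},{p,u},{q,r},{q,t},{q,u},{r,t},{r,u},{s,t},{s,u},{t,u},{p,s,t},{p,s,u},{p,t,u},{q,t,u},{r,t,u}}
  V5: {{t},{p,t},{q,t},{r,t},{s,t},{t,u},{p,s,t},{p,t,u},{q,t,u},{r,t,u}}
  V12: {{s},{p,s},{p,u},{s,t},{s,u},{p,s,t},{p,s,u},{p,t,u}} {{p,r}}
  V14: {{p,t},{p,u},{s,t},{s,u},{p,s,t},{p,s,u},{p,t,u}}
  V15: {{p,t},{s,t},{p,s,t},{p,t,u}}
  V23: {{q,r}} {{q,u},{q,t,u}}
  V24: {{u},{p,u},{q,u},{r,t},{r,u},{s,u},{t,u},{p,s,u},{p,t,u},{q,t,u},{r,t,u}} {{q,r}} {{s,t},{p,s,t}}
  V25: {{r,t},{t,u},{p,t,u},{q,t,u},{r,t,u}} {{s,t},{p,s,t}}
  V34: {{q},{q,r},{q,t},{q,u},{q,t,u}}
  V35: {{q,t},{q,t,u}}
  V45: {{t},{p,t},{q,t},{r,t},{s,t},{t,u},{p,s,t},{p,t,u},{q,t,u},{r,t,u}}
  V124: {{p,u},{s,u},{p,s,u},{p,t,u}} {{s,t},{p,s,t}}
  V125: {{s,t},{p,s,t}} {{p,t,u}}
  V145: {{p,t},{s,t},{p,s,t},{p,t,u}}
  V234: {{q,r}} {{q,u},{q,t,u}}
  V235: {{q,t,u}}
  V245: {{r,t},{t,u},{p,t,u},{q,t,u},{r,t,u}} {{s,t},{p,s,t}}
  V345: {{q,t},{q,t,u}}
  V1245: {{s,t},{p,s,t}} {{p,t,u}}
  V2345: {{q,t,u}}
C dims 5,14,11,3; δ0: rk 4, SNF 1^4; δ1: rk 8, SNF 1^8; δ2: rk 3, SNF 1^3
Ȟ^0: (5−4)−0=1 ⇒ Z
Ȟ^1: (14−8)−4=2 ⇒ Z^2
Ȟ^2: (11−3)−8=0 ⇒ 0


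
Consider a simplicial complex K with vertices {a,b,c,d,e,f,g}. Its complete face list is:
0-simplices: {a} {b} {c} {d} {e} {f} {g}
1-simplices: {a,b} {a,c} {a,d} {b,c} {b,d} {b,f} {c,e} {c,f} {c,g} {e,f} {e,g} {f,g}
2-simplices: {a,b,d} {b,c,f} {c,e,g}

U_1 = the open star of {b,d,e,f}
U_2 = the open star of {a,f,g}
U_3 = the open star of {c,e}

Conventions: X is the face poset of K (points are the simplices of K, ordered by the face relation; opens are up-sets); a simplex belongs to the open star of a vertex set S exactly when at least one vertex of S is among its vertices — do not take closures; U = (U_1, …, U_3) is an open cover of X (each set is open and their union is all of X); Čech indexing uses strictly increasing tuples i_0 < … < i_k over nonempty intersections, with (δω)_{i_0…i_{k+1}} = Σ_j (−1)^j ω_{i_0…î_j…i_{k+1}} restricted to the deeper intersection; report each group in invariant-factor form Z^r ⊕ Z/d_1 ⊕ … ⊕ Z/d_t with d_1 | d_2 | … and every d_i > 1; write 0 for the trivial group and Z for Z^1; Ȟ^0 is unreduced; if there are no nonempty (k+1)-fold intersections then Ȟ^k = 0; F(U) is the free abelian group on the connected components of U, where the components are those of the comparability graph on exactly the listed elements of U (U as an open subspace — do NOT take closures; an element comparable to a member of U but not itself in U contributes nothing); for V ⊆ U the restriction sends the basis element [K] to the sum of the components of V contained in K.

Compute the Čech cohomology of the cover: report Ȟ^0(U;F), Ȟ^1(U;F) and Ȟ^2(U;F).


Ȟ^0(U;F) ≅ Z, Ȟ^1(U;F) ≅ Z^3, Ȟ^2(U;F) ≅ 0

nonempty overlaps:
  U1={{b},{d},{e},{f},{a,b},{a,d},{b,c},{b,d},{b,f},{c,e},{c,f},{e,f},{e,g},{f,g},{a,b,d},{b,c,f},{c,e,g}} U2={{a},{f},{g},{a,b},{a,c},{a,d},{b,f},{c,f},{c,g},{e,f},{e,g},{f,g},{a,b,d},{b,c,f},{c,e,g}} U3={{c},{e},{a,c},{b,c},{c,e},{c,f},{c,g},{e,f},{e,g},{b,c,f},{c,e,g}}
  U12={{f},{a,b},{a,d},{b,f},{c,f},{e,f},{e,g},{f,g},{a,b,d},{b,c,f},{c,e,g}} U13={{e},{b,c},{c,e},{c,f},{e,f},{e,g},{b,c,f},{c,e,g}} U23={{a,c},{c,f},{c,g},{e,f},{e,g},{b,c,f},{c,e,g}}
  U123={{c,f},{e,f},{e,g},{b,c,f},{c,e,g}}
components per intersection:
  U1: {{b},{d},{e},{f},{a,b},{a,d},{b,c},{b,d},{b,f},{c,e},{c,f},{e,f},{e,g},{f,g},{a,b,d},{b,c,f},{c,e,g}}
  U2: {{a},{a,b},{a,c},{a,d},{a,b,d}} {{f},{g},{b,f},{c,f},{c,g},{e,f},{e,g},{f,g},{b,c,f},{c,e,g}}
  U3: {{c},{e},{a,c},{b,c},{c,e},{c,f},{c,g},{e,f},{e,g},{b,c,f},{c,e,g}}
  U12: {{f},{b,f},{c,f},{e,f},{f,g},{b,c,f}} {{a,b},{a,d},{a,b,d}} {{e,g},{c,e,g}}
  U13: {{e},{c,e},{e,f},{e,g},{c,e,g}} {{b,c},{c,f},{b,c,f}}
  U23: {{a,c}} {{c,f},{b,c,f}} {{c,g},{e,g},{c,e,g}} {{e,f}}
  U123: {{c,f},{b,c,f}} {{e,f}} {{e,g},{c,e,g}}
C dims 4,9,3; δ0: rk 3, SNF 1^3; δ1: rk 3, SNF 1^3
degree 0: 4−3−0 = 1 → Ȟ^0 ≅ Z
degree 1: 9−3−3 = 3 → Ȟ^1 ≅ Z^3
degree 2: 3−0−3 = 0 → Ȟ^2 ≅ 0
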